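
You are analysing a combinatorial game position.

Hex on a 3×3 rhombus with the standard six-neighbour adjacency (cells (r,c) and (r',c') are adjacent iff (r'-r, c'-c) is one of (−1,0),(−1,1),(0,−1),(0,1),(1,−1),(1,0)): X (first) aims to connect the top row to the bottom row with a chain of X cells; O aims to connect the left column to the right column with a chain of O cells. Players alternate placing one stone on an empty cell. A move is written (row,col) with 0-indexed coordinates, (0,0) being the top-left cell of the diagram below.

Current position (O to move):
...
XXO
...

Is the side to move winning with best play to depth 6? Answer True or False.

O winning at [.../XXO/...]: False

ply 1, O at .../XXO/... | (0,0)=-1→O../XXO/...*; (0,1)=-1→.O./XXO/...; (0,2)=-1→..O/XXO/...; (2,0)=-1→.../XXO/O..; (2,1)=-1→.../XXO/.O.; (2,2)=-1→.../XXO/..O
ply 2, X at O../XXO/... | (0,1)=+1→OX./XXO/...*; (0,2)=+1→O.X/XXO/...; (2,0)=+1→O../XXO/X..; (2,1)=+1→O../XXO/.X.; (2,2)=+1→O../XXO/..X
ply 3, O at OX./XXO/... | (0,2)=-1→OXO/XXO/...*; (2,0)=-1→OX./XXO/O..; (2,1)=-1→OX./XXO/.O.; (2,2)=-1→OX./XXO/..O
ply 4, X at OXO/XXO/... | (2,0)=+1→OXO/XXO/X..*; (2,1)=+1→OXO/XXO/.X.; (2,2)=+1→OXO/XXO/..X
ply 5: OXO/XXO/X.. is terminal -1 (O); from .../XXO/... depth 6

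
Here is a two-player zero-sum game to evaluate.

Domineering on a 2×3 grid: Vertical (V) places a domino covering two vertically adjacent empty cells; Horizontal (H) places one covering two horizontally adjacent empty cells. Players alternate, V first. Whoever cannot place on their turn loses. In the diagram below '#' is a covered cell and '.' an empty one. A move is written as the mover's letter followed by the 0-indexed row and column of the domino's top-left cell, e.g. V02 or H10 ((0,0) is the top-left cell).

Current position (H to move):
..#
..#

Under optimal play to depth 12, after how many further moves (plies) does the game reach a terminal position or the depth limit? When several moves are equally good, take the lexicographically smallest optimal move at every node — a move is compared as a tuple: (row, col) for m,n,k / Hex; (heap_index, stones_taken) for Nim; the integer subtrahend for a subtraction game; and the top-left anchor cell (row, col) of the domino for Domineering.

PV length from [..#/..#]: 1 ply

[..#/..#] H move#1: H00:+1/###/..#*, H10:+1/..#/###
[###/..#] end (terminal -1, V#2); searched ..#/..# to 12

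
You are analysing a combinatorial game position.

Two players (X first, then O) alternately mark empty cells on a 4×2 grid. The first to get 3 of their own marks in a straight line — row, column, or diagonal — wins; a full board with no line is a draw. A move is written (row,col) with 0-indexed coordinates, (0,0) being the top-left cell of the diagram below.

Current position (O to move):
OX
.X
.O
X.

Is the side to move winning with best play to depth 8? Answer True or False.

[OX/.X/.O/X.] O move#1: (1,0):+0/OX/OX/.O/X.*, (2,0):+0/OX/.X/OO/X., (3,1):+0/OX/.X/.O/XO
[OX/OX/.O/X.] X move#2: (2,0):+0/OX/OX/XO/X.*, (3,1):-1/OX/OX/.O/XX
[OX/OX/XO/X.] O move#3: (3,1):+0/OX/OX/XO/XO*
[OX/OX/XO/XO] end (terminal +0, X#4); searched OX/.X/.O/X. to 8

O winning at [OX/.X/.O/X.]: False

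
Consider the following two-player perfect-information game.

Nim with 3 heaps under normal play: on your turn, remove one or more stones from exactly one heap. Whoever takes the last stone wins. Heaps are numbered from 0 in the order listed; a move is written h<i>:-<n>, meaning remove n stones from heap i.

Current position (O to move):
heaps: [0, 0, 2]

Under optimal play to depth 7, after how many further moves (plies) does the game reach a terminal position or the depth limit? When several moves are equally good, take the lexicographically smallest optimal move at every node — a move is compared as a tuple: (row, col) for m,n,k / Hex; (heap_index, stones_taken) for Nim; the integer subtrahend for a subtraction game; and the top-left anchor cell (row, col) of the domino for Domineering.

PV length from [(0,0,2)]: 1 ply

[(0,0,2)] O move#1: h2:-1:-1/(0,0,1), h2:-2:+1/(0,0,0)*
[(0,0,0)] end (terminal -1, X#2); searched (0,0,2) to 7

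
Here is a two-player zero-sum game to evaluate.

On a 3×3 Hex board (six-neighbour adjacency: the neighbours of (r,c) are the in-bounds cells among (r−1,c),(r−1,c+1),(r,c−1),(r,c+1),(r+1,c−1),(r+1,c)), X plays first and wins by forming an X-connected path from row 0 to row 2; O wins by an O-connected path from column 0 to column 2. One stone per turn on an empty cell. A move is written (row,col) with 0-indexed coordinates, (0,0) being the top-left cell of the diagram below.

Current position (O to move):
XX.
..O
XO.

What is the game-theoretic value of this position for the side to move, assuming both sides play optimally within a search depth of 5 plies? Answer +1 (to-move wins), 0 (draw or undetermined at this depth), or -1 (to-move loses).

ply 1, O at XX./..O/XO. | (0,2)=-1→XXO/..O/XO.*; (1,0)=-1→XX./O.O/XO.; (1,1)=-1→XX./.OO/XO.; (2,2)=-1→XX./..O/XOO
ply 2, X at XXO/..O/XO. | (1,0)=+1→XXO/X.O/XO.*; (1,1)=+1→XXO/.XO/XO.; (2,2)=+1→XXO/..O/XOX
ply 3: XXO/X.O/XO. is terminal -1 (O); from XX./..O/XO. depth 5

value(XX./..O/XO., O) = -1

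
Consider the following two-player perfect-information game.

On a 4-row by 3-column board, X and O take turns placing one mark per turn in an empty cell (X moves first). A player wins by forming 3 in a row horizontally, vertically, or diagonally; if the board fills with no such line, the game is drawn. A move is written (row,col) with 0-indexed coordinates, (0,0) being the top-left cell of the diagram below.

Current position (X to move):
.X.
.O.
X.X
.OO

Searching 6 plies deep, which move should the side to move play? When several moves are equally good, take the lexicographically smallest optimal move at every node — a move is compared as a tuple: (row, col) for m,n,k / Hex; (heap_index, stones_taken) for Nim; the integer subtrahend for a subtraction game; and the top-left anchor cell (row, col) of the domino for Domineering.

[.X./.O./X.X/.OO] X move#1: (0,0):-1/XX./.O./X.X/.OO, (0,2):-1/.XX/.O./X.X/.OO, (1,0):-1/.X./XO./X.X/.OO, (1,2):-1/.X./.OX/X.X/.OO, (2,1):+1/.X./.O./XXX/.OO*, (3,0):-1/.X./.O./X.X/XOO
[.X./.O./XXX/.OO] end (terminal -1, O#2); searched .X./.O./X.X/.OO to 6

X's best at [.X./.O./X.X/.OO]: (2,1)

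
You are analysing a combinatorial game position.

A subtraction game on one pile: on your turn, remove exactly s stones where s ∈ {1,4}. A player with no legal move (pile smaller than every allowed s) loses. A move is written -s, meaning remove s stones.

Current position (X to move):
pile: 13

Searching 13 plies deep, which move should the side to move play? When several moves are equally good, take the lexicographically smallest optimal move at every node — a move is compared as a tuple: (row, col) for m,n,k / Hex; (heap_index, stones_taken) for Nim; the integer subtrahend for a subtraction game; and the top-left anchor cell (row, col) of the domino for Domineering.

X's best at [13]: -1

ply 1, X at 13 | -1=+1→12*; -4=-1→9
ply 2, O at 12 | -1=-1→11*; -4=-1→8
ply 3, X at 11 | -1=+1→10*; -4=+1→7
ply 4, O at 10 | -1=-1→9*; -4=-1→6
ply 5, X at 9 | -1=-1→8; -4=+1→5*
ply 6, O at 5 | -1=-1→4*; -4=-1→1
ply 7, X at 4 | -1=-1→3; -4=+1→0*
ply 8: 0 is terminal -1 (O); from 13 depth 13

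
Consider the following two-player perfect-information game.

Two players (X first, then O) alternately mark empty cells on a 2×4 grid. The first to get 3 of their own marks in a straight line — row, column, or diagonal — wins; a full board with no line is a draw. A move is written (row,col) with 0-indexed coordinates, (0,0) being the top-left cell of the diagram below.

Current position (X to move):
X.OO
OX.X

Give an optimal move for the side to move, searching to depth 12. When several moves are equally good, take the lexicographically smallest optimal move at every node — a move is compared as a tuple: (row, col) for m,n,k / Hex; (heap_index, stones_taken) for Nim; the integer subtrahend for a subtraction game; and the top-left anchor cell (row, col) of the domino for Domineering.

[X.OO/OX.X] X move#1: (0,1):+0/XXOO/OX.X, (1,2):+1/X.OO/OXXX*
[X.OO/OXXX] end (terminal -1, O#2); searched X.OO/OX.X to 12

X's best at [X.OO/OX.X]: (1,2)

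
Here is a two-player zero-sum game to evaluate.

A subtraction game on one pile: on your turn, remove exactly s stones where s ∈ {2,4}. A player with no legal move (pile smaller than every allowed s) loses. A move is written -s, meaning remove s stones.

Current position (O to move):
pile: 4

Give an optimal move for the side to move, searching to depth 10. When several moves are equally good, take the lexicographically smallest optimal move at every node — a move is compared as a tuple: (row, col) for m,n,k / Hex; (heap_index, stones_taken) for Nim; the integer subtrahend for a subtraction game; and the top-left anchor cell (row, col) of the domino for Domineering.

[4] O move#1: -2:-1/2, -4:+1/0*
[0] end (terminal -1, X#2); searched 4 to 10

O's best at [4]: -4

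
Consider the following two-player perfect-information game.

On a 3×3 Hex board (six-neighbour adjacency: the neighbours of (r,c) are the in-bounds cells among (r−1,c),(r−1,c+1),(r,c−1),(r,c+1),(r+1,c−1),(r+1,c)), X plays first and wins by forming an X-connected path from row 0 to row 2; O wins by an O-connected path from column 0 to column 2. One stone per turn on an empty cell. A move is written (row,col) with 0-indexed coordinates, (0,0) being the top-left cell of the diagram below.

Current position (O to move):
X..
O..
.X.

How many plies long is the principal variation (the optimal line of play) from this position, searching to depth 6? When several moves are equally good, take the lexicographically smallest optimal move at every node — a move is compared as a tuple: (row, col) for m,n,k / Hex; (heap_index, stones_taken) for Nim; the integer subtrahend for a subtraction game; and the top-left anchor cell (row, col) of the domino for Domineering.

ply 1, O at X../O../.X. | (0,1)=-1→XO./O../.X.; (0,2)=+1→X.O/O../.X.*; (1,1)=+1→X../OO./.X.; (1,2)=-1→X../O.O/.X.; (2,0)=-1→X../O../OX.; (2,2)=-1→X../O../.XO
ply 2, X at X.O/O../.X. | (0,1)=-1→XXO/O../.X.*; (1,1)=-1→X.O/OX./.X.; (1,2)=-1→X.O/O.X/.X.; (2,0)=-1→X.O/O../XX.; (2,2)=-1→X.O/O../.XX
ply 3, O at XXO/O../.X. | (1,1)=+1→XXO/OO./.X.*; (1,2)=-1→XXO/O.O/.X.; (2,0)=-1→XXO/O../OX.; (2,2)=-1→XXO/O../.XO
ply 4: XXO/OO./.X. is terminal -1 (X); from X../O../.X. depth 6

PV length from [X../O../.X.]: 3 plies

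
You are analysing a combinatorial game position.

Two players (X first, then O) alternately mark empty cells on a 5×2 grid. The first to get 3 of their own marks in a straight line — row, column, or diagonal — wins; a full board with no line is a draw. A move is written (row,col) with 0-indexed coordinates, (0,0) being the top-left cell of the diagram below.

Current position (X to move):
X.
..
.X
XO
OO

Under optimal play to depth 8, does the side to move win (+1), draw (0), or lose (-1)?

[X./../.X/XO/OO] X move#1: (0,1):+0/XX/../.X/XO/OO*, (1,0):+0/X./X./.X/XO/OO, (1,1):+0/X./.X/.X/XO/OO, (2,0):+0/X./../XX/XO/OO
[XX/../.X/XO/OO] O move#2: (1,0):-1/XX/O./.X/XO/OO, (1,1):+0/XX/.O/.X/XO/OO*, (2,0):-1/XX/../OX/XO/OO
[XX/.O/.X/XO/OO] X move#3: (1,0):+0/XX/XO/.X/XO/OO*, (2,0):+0/XX/.O/XX/XO/OO
[XX/XO/.X/XO/OO] O move#4: (2,0):+0/XX/XO/OX/XO/OO*
[XX/XO/OX/XO/OO] end (terminal +0, X#5); searched X./../.X/XO/OO to 8

value(X./../.X/XO/OO, X) = 0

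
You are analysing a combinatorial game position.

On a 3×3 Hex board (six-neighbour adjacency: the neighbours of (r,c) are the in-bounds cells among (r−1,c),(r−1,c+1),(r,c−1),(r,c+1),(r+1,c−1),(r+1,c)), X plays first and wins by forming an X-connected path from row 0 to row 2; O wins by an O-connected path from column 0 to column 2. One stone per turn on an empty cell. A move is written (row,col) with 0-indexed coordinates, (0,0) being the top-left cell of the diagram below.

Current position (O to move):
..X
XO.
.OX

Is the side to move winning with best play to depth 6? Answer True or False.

ply 1, O at ..X/XO./.OX | (0,0)=-1→O.X/XO./.OX*; (0,1)=-1→.OX/XO./.OX; (1,2)=-1→..X/XOO/.OX; (2,0)=-1→..X/XO./OOX
ply 2, X at O.X/XO./.OX | (0,1)=+1→OXX/XO./.OX*; (1,2)=+1→O.X/XOX/.OX; (2,0)=+1→O.X/XO./XOX
ply 3, O at OXX/XO./.OX | (1,2)=-1→OXX/XOO/.OX*; (2,0)=-1→OXX/XO./OOX
ply 4, X at OXX/XOO/.OX | (2,0)=+1→OXX/XOO/XOX*
ply 5: OXX/XOO/XOX is terminal -1 (O); from ..X/XO./.OX depth 6

O winning at [..X/XO./.OX]: False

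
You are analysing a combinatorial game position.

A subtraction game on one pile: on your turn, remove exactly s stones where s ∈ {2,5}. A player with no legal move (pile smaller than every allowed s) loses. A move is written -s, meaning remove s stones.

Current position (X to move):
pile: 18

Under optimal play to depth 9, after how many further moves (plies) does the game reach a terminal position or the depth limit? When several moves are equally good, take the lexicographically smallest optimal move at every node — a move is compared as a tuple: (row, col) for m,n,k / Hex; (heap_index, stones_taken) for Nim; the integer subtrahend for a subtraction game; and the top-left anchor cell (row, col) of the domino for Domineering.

PV length from [18]: 6 plies

p1 X@[18]: -2[16]-1* -5[13]-1
p2 O@[16]: -2[14]+1* -5[11]+1
p3 X@[14]: -2[12]-1* -5[9]-1
p4 O@[12]: -2[10]-1 -5[7]+1*
p5 X@[7]: -2[5]-1* -5[2]-1
p6 O@[5]: -2[3]-1 -5[0]+1*
p7 X@[0] terminal -1; root [18] d9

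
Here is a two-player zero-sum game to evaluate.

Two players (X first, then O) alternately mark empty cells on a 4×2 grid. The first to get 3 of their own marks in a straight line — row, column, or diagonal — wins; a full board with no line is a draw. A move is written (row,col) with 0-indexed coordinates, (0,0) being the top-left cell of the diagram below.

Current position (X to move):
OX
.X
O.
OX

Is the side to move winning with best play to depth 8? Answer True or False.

[OX/.X/O./OX] X move#1: (1,0):+0/OX/XX/O./OX, (2,1):+1/OX/.X/OX/OX*
[OX/.X/OX/OX] end (terminal -1, O#2); searched OX/.X/O./OX to 8

X winning at [OX/.X/O./OX]: True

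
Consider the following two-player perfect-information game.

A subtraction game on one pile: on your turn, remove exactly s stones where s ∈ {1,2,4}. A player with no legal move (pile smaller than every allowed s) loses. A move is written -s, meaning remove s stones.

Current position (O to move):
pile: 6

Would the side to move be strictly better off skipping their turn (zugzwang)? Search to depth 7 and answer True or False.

zugzwang(6, O) = True

ply 1, O at 6 | -1=-1→5*; -2=-1→4; -4=-1→2
ply 2, X at 5 | -1=-1→4; -2=+1→3*; -4=-1→1
ply 3, O at 3 | -1=-1→2*; -2=-1→1
ply 4, X at 2 | -1=-1→1; -2=+1→0*
ply 5: 0 is terminal -1 (O); from 6 depth 7
pass branch (X moves first from the same position):
  | ply 1, X at 6 | -1=-1→5*; -2=-1→4; -4=-1→2
  | ply 2, O at 5 | -1=-1→4; -2=+1→3*; -4=-1→1
  | ply 3, X at 3 | -1=-1→2*; -2=-1→1
  | ply 4, O at 2 | -1=-1→1; -2=+1→0*
  | ply 5: 0 is terminal -1 (X); from 6 depth 7
O moving scores -1; O passing scores +1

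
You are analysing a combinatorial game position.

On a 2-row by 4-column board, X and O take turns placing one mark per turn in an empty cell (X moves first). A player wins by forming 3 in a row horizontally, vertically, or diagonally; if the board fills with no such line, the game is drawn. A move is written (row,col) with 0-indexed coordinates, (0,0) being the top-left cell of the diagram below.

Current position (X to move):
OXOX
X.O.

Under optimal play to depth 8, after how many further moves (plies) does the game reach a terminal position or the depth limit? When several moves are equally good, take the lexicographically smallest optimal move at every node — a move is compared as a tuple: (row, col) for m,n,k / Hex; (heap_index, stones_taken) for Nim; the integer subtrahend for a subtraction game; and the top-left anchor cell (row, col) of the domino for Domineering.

PV length from [OXOX/X.O.]: 2 plies

p1 X@[OXOX/X.O.]: (1,1)[OXOX/XXO.]+0* (1,3)[OXOX/X.OX]+0
p2 O@[OXOX/XXO.]: (1,3)[OXOX/XXOO]+0*
p3 X@[OXOX/XXOO] terminal +0; root [OXOX/X.O.] d8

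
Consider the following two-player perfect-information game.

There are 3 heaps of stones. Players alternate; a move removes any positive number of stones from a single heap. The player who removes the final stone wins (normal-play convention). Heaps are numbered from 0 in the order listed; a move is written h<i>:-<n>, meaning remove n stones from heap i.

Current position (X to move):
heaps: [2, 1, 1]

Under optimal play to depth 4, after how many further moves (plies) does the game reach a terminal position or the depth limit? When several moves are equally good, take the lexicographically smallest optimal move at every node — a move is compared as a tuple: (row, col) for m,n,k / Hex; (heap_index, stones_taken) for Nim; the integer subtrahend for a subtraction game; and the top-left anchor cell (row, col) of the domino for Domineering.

[(2,1,1)] X move#1: h0:-1:-1/(1,1,1), h0:-2:+1/(0,1,1)*, h1:-1:-1/(2,0,1), h2:-1:-1/(2,1,0)
[(0,1,1)] O move#2: h1:-1:-1/(0,0,1)*, h2:-1:-1/(0,1,0)
[(0,0,1)] X move#3: h2:-1:+1/(0,0,0)*
[(0,0,0)] end (terminal -1, O#4); searched (2,1,1) to 4

PV length from [(2,1,1)]: 3 plies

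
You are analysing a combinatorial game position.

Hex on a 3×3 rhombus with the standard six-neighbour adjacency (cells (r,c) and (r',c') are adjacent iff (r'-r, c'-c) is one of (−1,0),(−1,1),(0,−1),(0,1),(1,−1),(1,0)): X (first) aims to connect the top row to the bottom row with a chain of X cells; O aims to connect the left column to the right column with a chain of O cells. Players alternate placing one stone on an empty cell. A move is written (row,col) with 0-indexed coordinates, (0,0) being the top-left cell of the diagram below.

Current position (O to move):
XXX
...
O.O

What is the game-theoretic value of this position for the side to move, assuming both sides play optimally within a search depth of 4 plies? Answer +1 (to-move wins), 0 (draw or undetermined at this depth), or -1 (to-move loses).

p1 O@[XXX/.../O.O]: (1,0)[XXX/O../O.O]-1 (1,1)[XXX/.O./O.O]+1* (1,2)[XXX/..O/O.O]+1 (2,1)[XXX/.../OOO]+1
p2 X@[XXX/.O./O.O]: (1,0)[XXX/XO./O.O]-1* (1,2)[XXX/.OX/O.O]-1 (2,1)[XXX/.O./OXO]-1
p3 O@[XXX/XO./O.O]: (1,2)[XXX/XOO/O.O]+1* (2,1)[XXX/XO./OOO]+1
p4 X@[XXX/XOO/O.O] terminal -1; root [XXX/.../O.O] d4

value(XXX/.../O.O, O) = +1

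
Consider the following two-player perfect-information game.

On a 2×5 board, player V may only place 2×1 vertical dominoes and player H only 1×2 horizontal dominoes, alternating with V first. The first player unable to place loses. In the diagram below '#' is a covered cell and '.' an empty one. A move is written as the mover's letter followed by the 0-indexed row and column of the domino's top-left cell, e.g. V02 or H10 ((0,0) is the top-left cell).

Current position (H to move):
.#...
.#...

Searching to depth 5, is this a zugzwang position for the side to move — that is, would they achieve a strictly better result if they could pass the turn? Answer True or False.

zugzwang(.#.../.#..., H) = False

[.#.../.#...] H move#1: H02:-1/.###./.#...*, H03:-1/.#.##/.#..., H12:-1/.#.../.###., H13:-1/.#.../.#.##
[.###./.#...] V move#2: V00:-1/####./##..., V04:+1/.####/.#..#*
[.####/.#..#] H move#3: H12:-1/.####/.####*
[.####/.####] V move#4: V00:+1/#####/#####*
[#####/#####] end (terminal -1, H#5); searched .#.../.#... to 5
pass branch (V moves first from the same position):
  | [.#.../.#...] V move#1: V00:-1/##.../##..., V02:-1/.##../.##.., V03:+1/.#.#./.#.#.*, V04:-1/.#..#/.#..#
  | [.#.#./.#.#.] end (terminal -1, H#2); searched .#.../.#... to 5
H moving scores -1; H passing scores -1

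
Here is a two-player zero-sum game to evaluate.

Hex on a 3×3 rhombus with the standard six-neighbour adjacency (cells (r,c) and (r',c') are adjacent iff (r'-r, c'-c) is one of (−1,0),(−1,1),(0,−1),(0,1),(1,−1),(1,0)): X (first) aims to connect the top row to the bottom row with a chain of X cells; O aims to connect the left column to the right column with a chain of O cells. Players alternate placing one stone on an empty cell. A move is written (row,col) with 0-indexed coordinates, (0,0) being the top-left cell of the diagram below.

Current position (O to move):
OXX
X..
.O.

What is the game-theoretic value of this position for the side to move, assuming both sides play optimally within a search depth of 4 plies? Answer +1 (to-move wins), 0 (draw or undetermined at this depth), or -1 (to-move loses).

value(OXX/X../.O., O) = +1

p1 O@[OXX/X../.O.]: (1,1)[OXX/XO./.O.]-1 (1,2)[OXX/X.O/.O.]-1 (2,0)[OXX/X../OO.]+1* (2,2)[OXX/X../.OO]-1
p2 X@[OXX/X../OO.]: (1,1)[OXX/XX./OO.]-1* (1,2)[OXX/X.X/OO.]-1 (2,2)[OXX/X../OOX]-1
p3 O@[OXX/XX./OO.]: (1,2)[OXX/XXO/OO.]+1* (2,2)[OXX/XX./OOO]+1
p4 X@[OXX/XXO/OO.] terminal -1; root [OXX/X../.O.] d4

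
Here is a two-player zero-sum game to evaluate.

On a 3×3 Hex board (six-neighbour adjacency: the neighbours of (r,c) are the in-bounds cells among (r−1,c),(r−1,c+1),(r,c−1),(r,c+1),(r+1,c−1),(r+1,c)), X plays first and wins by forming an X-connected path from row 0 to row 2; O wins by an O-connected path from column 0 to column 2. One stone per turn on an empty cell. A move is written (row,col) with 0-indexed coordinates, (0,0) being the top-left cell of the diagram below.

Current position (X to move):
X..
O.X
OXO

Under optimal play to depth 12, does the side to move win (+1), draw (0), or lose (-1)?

value(X../O.X/OXO, X) = +1

p1 X@[X../O.X/OXO]: (0,1)[XX./O.X/OXO]+1* (0,2)[X.X/O.X/OXO]+1 (1,1)[X../OXX/OXO]+1
p2 O@[XX./O.X/OXO]: (0,2)[XXO/O.X/OXO]-1* (1,1)[XX./OOX/OXO]-1
p3 X@[XXO/O.X/OXO]: (1,1)[XXO/OXX/OXO]+1*
p4 O@[XXO/OXX/OXO] terminal -1; root [X../O.X/OXO] d12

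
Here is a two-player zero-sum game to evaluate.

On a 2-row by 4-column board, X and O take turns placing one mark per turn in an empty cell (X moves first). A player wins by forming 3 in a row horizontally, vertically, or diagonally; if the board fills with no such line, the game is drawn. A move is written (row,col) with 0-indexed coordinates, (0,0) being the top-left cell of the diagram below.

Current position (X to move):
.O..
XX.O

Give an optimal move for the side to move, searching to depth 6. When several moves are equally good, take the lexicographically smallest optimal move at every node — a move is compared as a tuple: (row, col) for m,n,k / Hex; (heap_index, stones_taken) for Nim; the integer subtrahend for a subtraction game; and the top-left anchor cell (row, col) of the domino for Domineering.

X's best at [.O../XX.O]: (1,2)

ply 1, X at .O../XX.O | (0,0)=+0→XO../XX.O; (0,2)=+0→.OX./XX.O; (0,3)=+0→.O.X/XX.O; (1,2)=+1→.O../XXXO*
ply 2: .O../XXXO is terminal -1 (O); from .O../XX.O depth 6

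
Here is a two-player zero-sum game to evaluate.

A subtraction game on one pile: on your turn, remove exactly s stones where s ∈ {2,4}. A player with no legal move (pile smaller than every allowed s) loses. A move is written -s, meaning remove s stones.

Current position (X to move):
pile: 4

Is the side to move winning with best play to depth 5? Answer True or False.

[4] X move#1: -2:-1/2, -4:+1/0*
[0] end (terminal -1, O#2); searched 4 to 5

X winning at [4]: True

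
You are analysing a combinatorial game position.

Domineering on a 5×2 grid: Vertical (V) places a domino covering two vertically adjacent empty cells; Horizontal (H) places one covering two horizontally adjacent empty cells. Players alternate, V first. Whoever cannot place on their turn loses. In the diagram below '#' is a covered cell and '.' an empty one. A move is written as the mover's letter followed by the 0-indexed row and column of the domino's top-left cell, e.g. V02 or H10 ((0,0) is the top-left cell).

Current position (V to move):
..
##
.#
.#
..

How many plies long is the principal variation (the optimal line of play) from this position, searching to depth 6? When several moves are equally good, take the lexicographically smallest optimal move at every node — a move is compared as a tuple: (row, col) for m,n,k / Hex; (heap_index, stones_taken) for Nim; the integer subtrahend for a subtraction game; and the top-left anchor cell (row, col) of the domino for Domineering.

ply 1, V at ../##/.#/.#/.. | V20=-1→../##/##/##/..*; V30=-1→../##/.#/##/#.
ply 2, H at ../##/##/##/.. | H00=+1→##/##/##/##/..*; H40=+1→../##/##/##/##
ply 3: ##/##/##/##/.. is terminal -1 (V); from ../##/.#/.#/.. depth 6

PV length from [../##/.#/.#/..]: 2 plies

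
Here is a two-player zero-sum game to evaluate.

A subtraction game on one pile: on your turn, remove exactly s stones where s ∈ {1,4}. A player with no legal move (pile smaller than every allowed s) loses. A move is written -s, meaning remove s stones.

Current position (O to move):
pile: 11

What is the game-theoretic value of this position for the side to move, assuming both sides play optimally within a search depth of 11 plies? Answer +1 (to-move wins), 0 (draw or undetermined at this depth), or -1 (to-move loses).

[11] O move#1: -1:+1/10*, -4:+1/7
[10] X move#2: -1:-1/9*, -4:-1/6
[9] O move#3: -1:-1/8, -4:+1/5*
[5] X move#4: -1:-1/4*, -4:-1/1
[4] O move#5: -1:-1/3, -4:+1/0*
[0] end (terminal -1, X#6); searched 11 to 11

value(11, O) = +1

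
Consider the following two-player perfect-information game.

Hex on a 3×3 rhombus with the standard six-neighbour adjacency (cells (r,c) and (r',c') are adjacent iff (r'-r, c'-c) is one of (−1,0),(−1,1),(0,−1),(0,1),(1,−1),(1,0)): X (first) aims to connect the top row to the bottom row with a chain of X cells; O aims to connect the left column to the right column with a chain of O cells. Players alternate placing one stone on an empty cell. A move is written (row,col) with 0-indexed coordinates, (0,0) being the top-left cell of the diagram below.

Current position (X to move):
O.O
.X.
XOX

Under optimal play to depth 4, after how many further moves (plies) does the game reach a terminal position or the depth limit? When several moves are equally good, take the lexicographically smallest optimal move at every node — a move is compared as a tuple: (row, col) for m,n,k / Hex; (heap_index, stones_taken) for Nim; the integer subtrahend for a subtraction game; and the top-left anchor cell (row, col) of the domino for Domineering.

p1 X@[O.O/.X./XOX]: (0,1)[OXO/.X./XOX]+1* (1,0)[O.O/XX./XOX]-1 (1,2)[O.O/.XX/XOX]-1
p2 O@[OXO/.X./XOX] terminal -1; root [O.O/.X./XOX] d4

PV length from [O.O/.X./XOX]: 1 ply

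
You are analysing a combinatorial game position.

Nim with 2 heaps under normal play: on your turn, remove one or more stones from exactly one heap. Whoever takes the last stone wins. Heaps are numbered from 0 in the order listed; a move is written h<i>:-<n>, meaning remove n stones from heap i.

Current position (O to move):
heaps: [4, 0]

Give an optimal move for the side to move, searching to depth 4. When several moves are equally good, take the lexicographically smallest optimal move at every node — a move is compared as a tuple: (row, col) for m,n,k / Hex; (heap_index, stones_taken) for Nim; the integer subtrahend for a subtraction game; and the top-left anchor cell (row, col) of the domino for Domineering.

O's best at [(4,0)]: h0:-4

[(4,0)] O move#1: h0:-1:-1/(3,0), h0:-2:-1/(2,0), h0:-3:-1/(1,0), h0:-4:+1/(0,0)*
[(0,0)] end (terminal -1, X#2); searched (4,0) to 4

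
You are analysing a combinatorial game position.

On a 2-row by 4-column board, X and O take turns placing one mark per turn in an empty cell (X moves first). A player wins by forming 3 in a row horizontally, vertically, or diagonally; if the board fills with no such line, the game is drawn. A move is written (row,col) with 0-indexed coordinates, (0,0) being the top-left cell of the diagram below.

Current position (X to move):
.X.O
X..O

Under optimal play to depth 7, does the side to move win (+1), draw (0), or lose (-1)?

value(.X.O/X..O, X) = 0

[.X.O/X..O] X move#1: (0,0):+0/XX.O/X..O*, (0,2):+0/.XXO/X..O, (1,1):+0/.X.O/XX.O, (1,2):+0/.X.O/X.XO
[XX.O/X..O] O move#2: (0,2):+0/XXOO/X..O*, (1,1):-1/XX.O/XO.O, (1,2):-1/XX.O/X.OO
[XXOO/X..O] X move#3: (1,1):+0/XXOO/XX.O*, (1,2):+0/XXOO/X.XO
[XXOO/XX.O] O move#4: (1,2):+0/XXOO/XXOO*
[XXOO/XXOO] end (terminal +0, X#5); searched .X.O/X..O to 7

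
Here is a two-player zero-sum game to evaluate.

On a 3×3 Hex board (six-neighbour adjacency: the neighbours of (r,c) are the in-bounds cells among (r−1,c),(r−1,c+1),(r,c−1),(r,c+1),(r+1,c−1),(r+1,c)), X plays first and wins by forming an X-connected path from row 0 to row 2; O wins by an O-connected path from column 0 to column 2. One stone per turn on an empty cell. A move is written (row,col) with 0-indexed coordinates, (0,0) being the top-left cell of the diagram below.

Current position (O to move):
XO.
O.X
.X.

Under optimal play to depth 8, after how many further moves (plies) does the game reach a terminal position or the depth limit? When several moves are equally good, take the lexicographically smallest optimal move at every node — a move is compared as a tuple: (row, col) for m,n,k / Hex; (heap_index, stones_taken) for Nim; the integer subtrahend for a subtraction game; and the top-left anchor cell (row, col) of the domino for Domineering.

PV length from [XO./O.X/.X.]: 1 ply

p1 O@[XO./O.X/.X.]: (0,2)[XOO/O.X/.X.]+1* (1,1)[XO./OOX/.X.]-1 (2,0)[XO./O.X/OX.]-1 (2,2)[XO./O.X/.XO]-1
p2 X@[XOO/O.X/.X.] terminal -1; root [XO./O.X/.X.] d8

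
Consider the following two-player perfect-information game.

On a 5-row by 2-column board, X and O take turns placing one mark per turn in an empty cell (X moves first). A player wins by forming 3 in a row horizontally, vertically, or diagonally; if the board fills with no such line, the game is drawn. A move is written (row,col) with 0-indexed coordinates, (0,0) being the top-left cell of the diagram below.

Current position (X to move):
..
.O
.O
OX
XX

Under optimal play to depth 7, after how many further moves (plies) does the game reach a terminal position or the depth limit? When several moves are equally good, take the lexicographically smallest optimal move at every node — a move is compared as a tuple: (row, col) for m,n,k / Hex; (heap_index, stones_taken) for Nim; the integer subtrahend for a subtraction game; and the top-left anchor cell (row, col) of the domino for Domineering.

PV length from [../.O/.O/OX/XX]: 4 plies

ply 1, X at ../.O/.O/OX/XX | (0,0)=-1→X./.O/.O/OX/XX; (0,1)=+0→.X/.O/.O/OX/XX*; (1,0)=-1→../XO/.O/OX/XX; (2,0)=-1→../.O/XO/OX/XX
ply 2, O at .X/.O/.O/OX/XX | (0,0)=+0→OX/.O/.O/OX/XX*; (1,0)=+0→.X/OO/.O/OX/XX; (2,0)=+0→.X/.O/OO/OX/XX
ply 3, X at OX/.O/.O/OX/XX | (1,0)=+0→OX/XO/.O/OX/XX*; (2,0)=+0→OX/.O/XO/OX/XX
ply 4, O at OX/XO/.O/OX/XX | (2,0)=+0→OX/XO/OO/OX/XX*
ply 5: OX/XO/OO/OX/XX is terminal +0 (X); from ../.O/.O/OX/XX depth 7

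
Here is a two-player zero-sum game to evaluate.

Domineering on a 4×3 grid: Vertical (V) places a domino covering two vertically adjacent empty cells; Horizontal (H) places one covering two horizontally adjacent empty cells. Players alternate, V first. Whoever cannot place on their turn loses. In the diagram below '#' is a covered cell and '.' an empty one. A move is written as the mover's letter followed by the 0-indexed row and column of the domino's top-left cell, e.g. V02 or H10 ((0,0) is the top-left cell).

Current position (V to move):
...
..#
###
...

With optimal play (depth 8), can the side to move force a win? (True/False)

[.../..#/###/...] V move#1: V00:-1/#../#.#/###/..., V01:+1/.#./.##/###/...*
[.#./.##/###/...] H move#2: H30:-1/.#./.##/###/##.*, H31:-1/.#./.##/###/.##
[.#./.##/###/##.] V move#3: V00:+1/##./###/###/##.*
[##./###/###/##.] end (terminal -1, H#4); searched .../..#/###/... to 8

V winning at [.../..#/###/...]: True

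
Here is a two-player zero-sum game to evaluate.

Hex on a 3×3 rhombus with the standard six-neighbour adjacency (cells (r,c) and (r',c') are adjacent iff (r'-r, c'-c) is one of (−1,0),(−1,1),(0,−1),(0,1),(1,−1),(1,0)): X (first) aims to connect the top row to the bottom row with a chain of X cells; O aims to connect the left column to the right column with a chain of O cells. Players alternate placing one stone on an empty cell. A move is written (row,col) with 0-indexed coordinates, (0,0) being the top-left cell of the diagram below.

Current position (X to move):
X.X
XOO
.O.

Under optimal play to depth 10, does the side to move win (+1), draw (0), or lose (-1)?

[X.X/XOO/.O.] X move#1: (0,1):-1/XXX/XOO/.O., (2,0):+1/X.X/XOO/XO.*, (2,2):-1/X.X/XOO/.OX
[X.X/XOO/XO.] end (terminal -1, O#2); searched X.X/XOO/.O. to 10

value(X.X/XOO/.O., X) = +1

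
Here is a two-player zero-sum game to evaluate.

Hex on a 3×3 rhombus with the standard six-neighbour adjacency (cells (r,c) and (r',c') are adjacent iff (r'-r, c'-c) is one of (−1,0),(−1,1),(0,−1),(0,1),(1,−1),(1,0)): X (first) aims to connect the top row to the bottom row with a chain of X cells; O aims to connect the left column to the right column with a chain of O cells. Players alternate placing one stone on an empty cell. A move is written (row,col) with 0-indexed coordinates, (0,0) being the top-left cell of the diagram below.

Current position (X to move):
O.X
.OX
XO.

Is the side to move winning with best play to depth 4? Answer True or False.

ply 1, X at O.X/.OX/XO. | (0,1)=+1→OXX/.OX/XO.*; (1,0)=+1→O.X/XOX/XO.; (2,2)=+1→O.X/.OX/XOX
ply 2, O at OXX/.OX/XO. | (1,0)=-1→OXX/OOX/XO.*; (2,2)=-1→OXX/.OX/XOO
ply 3, X at OXX/OOX/XO. | (2,2)=+1→OXX/OOX/XOX*
ply 4: OXX/OOX/XOX is terminal -1 (O); from O.X/.OX/XO. depth 4

X winning at [O.X/.OX/XO.]: True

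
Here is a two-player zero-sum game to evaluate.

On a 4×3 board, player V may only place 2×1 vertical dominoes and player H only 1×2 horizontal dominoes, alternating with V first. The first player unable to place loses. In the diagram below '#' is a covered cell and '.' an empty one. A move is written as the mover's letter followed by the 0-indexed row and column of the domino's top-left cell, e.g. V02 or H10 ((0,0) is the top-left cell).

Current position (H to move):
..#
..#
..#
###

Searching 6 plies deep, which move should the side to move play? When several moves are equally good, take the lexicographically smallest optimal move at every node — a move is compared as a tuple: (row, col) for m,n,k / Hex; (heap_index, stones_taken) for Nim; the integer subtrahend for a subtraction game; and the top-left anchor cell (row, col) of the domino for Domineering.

H's best at [..#/..#/..#/###]: H10

p1 H@[..#/..#/..#/###]: H00[###/..#/..#/###]-1 H10[..#/###/..#/###]+1* H20[..#/..#/###/###]-1
p2 V@[..#/###/..#/###] terminal -1; root [..#/..#/..#/###] d6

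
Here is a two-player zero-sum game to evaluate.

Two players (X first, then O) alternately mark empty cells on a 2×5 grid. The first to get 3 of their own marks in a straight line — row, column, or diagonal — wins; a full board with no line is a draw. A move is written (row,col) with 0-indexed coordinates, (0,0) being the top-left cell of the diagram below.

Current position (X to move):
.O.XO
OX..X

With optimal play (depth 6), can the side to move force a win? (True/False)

X winning at [.O.XO/OX..X]: False

p1 X@[.O.XO/OX..X]: (0,0)[XO.XO/OX..X]+0* (0,2)[.OXXO/OX..X]+0 (1,2)[.O.XO/OXX.X]+0 (1,3)[.O.XO/OX.XX]+0
p2 O@[XO.XO/OX..X]: (0,2)[XOOXO/OX..X]+0* (1,2)[XO.XO/OXO.X]+0 (1,3)[XO.XO/OX.OX]+0
p3 X@[XOOXO/OX..X]: (1,2)[XOOXO/OXX.X]+0* (1,3)[XOOXO/OX.XX]+0
p4 O@[XOOXO/OXX.X]: (1,3)[XOOXO/OXXOX]+0*
p5 X@[XOOXO/OXXOX] terminal +0; root [.O.XO/OX..X] d6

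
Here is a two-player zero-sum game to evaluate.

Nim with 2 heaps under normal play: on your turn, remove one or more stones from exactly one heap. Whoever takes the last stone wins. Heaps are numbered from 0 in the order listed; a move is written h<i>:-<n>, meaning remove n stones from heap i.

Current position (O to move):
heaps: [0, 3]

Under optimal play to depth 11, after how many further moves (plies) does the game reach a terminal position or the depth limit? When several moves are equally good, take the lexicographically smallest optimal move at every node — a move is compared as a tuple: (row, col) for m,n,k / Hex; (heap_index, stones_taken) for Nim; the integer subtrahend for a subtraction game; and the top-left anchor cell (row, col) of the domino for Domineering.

[(0,3)] O move#1: h1:-1:-1/(0,2), h1:-2:-1/(0,1), h1:-3:+1/(0,0)*
[(0,0)] end (terminal -1, X#2); searched (0,3) to 11

PV length from [(0,3)]: 1 ply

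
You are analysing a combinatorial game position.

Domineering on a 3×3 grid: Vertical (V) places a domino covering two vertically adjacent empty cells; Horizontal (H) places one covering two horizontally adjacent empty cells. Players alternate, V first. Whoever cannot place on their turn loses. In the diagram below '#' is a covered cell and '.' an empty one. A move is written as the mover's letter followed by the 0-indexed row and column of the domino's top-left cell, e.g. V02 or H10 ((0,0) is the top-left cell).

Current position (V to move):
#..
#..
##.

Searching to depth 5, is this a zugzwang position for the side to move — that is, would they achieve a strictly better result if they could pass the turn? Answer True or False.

zugzwang(#../#../##., V) = False

[#../#../##.] V move#1: V01:+1/##./##./##.*, V02:+1/#.#/#.#/##., V12:-1/#../#.#/###
[##./##./##.] end (terminal -1, H#2); searched #../#../##. to 5
if V skipped the turn, H would face:
~ [#../#../##.] H move#1: H01:-1/###/#../##., H11:+1/#../###/##.*
~ [#../###/##.] end (terminal -1, V#2); searched #../#../##. to 5
compare (V): move=+1 vs pass=-1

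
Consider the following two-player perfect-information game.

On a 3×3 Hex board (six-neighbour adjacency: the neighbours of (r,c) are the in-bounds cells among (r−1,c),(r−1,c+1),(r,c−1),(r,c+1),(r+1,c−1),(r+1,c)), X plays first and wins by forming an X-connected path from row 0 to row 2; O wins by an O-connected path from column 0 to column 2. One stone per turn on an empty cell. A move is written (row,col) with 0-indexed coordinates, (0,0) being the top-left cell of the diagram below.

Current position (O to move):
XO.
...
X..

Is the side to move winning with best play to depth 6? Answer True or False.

O winning at [XO./.../X..]: False

[XO./.../X..] O move#1: (0,2):-1/XOO/.../X..*, (1,0):-1/XO./O../X.., (1,1):-1/XO./.O./X.., (1,2):-1/XO./..O/X.., (2,1):-1/XO./.../XO., (2,2):-1/XO./.../X.O
[XOO/.../X..] X move#2: (1,0):+1/XOO/X../X..*, (1,1):-1/XOO/.X./X.., (1,2):-1/XOO/..X/X.., (2,1):-1/XOO/.../XX., (2,2):-1/XOO/.../X.X
[XOO/X../X..] end (terminal -1, O#3); searched XO./.../X.. to 6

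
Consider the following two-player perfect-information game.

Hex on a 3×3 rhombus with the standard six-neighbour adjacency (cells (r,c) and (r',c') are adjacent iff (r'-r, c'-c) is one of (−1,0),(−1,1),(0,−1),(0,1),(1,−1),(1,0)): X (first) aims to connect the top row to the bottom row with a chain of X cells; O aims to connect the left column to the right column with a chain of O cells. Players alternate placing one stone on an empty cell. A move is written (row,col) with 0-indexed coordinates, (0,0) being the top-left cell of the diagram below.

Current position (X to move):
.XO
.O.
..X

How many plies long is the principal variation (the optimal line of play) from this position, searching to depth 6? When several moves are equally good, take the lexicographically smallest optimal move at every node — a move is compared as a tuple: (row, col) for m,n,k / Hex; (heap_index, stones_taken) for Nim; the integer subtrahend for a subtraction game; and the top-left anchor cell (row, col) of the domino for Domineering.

PV length from [.XO/.O./..X]: 2 plies

[.XO/.O./..X] X move#1: (0,0):-1/XXO/.O./..X*, (1,0):-1/.XO/XO./..X, (1,2):-1/.XO/.OX/..X, (2,0):-1/.XO/.O./X.X, (2,1):-1/.XO/.O./.XX
[XXO/.O./..X] O move#2: (1,0):+1/XXO/OO./..X*, (1,2):+1/XXO/.OO/..X, (2,0):+1/XXO/.O./O.X, (2,1):+1/XXO/.O./.OX
[XXO/OO./..X] end (terminal -1, X#3); searched .XO/.O./..X to 6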